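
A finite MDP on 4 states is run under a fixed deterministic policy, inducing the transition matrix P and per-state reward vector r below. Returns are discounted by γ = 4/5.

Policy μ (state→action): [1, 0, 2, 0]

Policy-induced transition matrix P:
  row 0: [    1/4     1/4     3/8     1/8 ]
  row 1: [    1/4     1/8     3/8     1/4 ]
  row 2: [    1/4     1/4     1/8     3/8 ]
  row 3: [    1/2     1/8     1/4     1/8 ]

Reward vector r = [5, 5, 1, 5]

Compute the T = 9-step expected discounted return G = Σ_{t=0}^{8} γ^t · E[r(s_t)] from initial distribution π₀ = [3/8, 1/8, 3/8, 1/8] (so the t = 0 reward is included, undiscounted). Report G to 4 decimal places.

G = 16.4789

t=0: π = [0.3750, 0.1250, 0.3750, 0.1250], E[r] = 3.5000, γ^t·E[r] = 3.500000, running G = 3.500000
t=1: π = [0.2813, 0.2188, 0.2656, 0.2344], E[r] = 3.9375, γ^t·E[r] = 3.150000, running G = 6.650000
t=2: π = [0.3086, 0.1934, 0.2793, 0.2188], E[r] = 3.8828, γ^t·E[r] = 2.485000, running G = 9.135000
t=3: π = [0.3047, 0.1985, 0.2778, 0.2190], E[r] = 3.8887, γ^t·E[r] = 1.991000, running G = 11.126000
t=4: π = [0.3047, 0.1978, 0.2782, 0.2193], E[r] = 3.8873, γ^t·E[r] = 1.592250, running G = 12.718250
t=5: π = [0.3048, 0.1979, 0.2780, 0.2193], E[r] = 3.8878, γ^t·E[r] = 1.273955, running G = 13.992205
t=6: π = [0.3048, 0.1979, 0.2781, 0.2192], E[r] = 3.8877, γ^t·E[r] = 1.019133, running G = 15.011338
t=7: π = [0.3048, 0.1979, 0.2781, 0.2193], E[r] = 3.8877, γ^t·E[r] = 0.815310, running G = 15.826648
t=8: π = [0.3048, 0.1979, 0.2781, 0.2193], E[r] = 3.8877, γ^t·E[r] = 0.652248, running G = 16.478896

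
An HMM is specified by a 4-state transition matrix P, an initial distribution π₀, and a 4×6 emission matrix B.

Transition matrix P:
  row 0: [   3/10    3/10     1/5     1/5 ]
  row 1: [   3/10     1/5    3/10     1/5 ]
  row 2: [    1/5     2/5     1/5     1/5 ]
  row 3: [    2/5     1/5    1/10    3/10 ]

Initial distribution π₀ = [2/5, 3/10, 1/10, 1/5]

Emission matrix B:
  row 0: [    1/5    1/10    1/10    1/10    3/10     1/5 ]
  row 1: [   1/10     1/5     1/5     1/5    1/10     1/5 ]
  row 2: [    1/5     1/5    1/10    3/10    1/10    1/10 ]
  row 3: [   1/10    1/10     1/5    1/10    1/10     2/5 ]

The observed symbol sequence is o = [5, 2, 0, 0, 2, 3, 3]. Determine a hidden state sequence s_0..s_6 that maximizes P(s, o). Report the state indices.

path = [3, 3, 0, 0, 1, 2, 1]

t=0: δ = [8.000e-02, 6.000e-02, 1.000e-02, 8.000e-02]  (obs o_0=5)
t=1: δ = [3.200e-03, 4.800e-03, 1.800e-03, 4.800e-03]  ψ = [3, 0, 1, 3]  (obs o_1=2)
t=2: δ = [3.840e-04, 9.600e-05, 2.880e-04, 1.440e-04]  ψ = [3, 0, 1, 3]  (obs o_2=0)
t=3: δ = [2.304e-05, 1.152e-05, 1.536e-05, 7.680e-06]  ψ = [0, 0, 0, 0]  (obs o_3=0)
t=4: δ = [6.912e-07, 1.382e-06, 4.608e-07, 9.216e-07]  ψ = [0, 0, 0, 0]  (obs o_4=2)
t=5: δ = [4.147e-08, 5.530e-08, 1.244e-07, 2.765e-08]  ψ = [1, 1, 1, 1]  (obs o_5=3)
t=6: δ = [2.488e-09, 9.953e-09, 7.465e-09, 2.488e-09]  ψ = [2, 2, 2, 2]  (obs o_6=3)
backtrack: best end state = 1; path = [3, 3, 0, 0, 1, 2, 1]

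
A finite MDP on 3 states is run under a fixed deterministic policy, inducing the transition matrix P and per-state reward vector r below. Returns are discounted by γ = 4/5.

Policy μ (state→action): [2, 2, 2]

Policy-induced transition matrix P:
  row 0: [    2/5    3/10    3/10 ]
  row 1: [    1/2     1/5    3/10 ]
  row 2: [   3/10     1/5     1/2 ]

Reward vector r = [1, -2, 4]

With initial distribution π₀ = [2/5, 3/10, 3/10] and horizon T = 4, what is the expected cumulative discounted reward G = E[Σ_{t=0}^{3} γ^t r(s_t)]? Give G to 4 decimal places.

t=0: π = [0.4000, 0.3000, 0.3000], E[r] = 1.0000, γ^t·E[r] = 1.000000, running G = 1.000000
t=1: π = [0.4000, 0.2400, 0.3600], E[r] = 1.3600, γ^t·E[r] = 1.088000, running G = 2.088000
t=2: π = [0.3880, 0.2400, 0.3720], E[r] = 1.3960, γ^t·E[r] = 0.893440, running G = 2.981440
t=3: π = [0.3868, 0.2388, 0.3744], E[r] = 1.4068, γ^t·E[r] = 0.720282, running G = 3.701722

G = 3.7017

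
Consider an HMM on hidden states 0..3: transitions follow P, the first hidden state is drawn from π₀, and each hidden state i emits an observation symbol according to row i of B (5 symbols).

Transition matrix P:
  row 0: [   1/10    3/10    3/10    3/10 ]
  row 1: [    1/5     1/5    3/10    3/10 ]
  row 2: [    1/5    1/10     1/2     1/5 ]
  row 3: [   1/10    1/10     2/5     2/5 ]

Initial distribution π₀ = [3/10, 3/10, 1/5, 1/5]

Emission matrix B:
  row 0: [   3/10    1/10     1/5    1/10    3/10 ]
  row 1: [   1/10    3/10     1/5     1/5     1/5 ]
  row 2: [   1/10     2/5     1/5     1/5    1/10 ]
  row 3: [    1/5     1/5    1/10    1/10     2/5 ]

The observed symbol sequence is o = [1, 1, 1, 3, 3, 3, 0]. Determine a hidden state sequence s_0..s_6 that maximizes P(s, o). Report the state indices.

t=0: δ = [3.000e-02, 9.000e-02, 8.000e-02, 4.000e-02]  (obs o_0=1)
t=1: δ = [1.800e-03, 5.400e-03, 1.600e-02, 5.400e-03]  ψ = [1, 1, 2, 1]  (obs o_1=1)
t=2: δ = [3.200e-04, 4.800e-04, 3.200e-03, 6.400e-04]  ψ = [2, 2, 2, 2]  (obs o_2=1)
t=3: δ = [6.400e-05, 6.400e-05, 3.200e-04, 6.400e-05]  ψ = [2, 2, 2, 2]  (obs o_3=3)
t=4: δ = [6.400e-06, 6.400e-06, 3.200e-05, 6.400e-06]  ψ = [2, 2, 2, 2]  (obs o_4=3)
t=5: δ = [6.400e-07, 6.400e-07, 3.200e-06, 6.400e-07]  ψ = [2, 2, 2, 2]  (obs o_5=3)
t=6: δ = [1.920e-07, 3.200e-08, 1.600e-07, 1.280e-07]  ψ = [2, 2, 2, 2]  (obs o_6=0)
backtrack: best end state = 0; path = [2, 2, 2, 2, 2, 2, 0]

path = [2, 2, 2, 2, 2, 2, 0]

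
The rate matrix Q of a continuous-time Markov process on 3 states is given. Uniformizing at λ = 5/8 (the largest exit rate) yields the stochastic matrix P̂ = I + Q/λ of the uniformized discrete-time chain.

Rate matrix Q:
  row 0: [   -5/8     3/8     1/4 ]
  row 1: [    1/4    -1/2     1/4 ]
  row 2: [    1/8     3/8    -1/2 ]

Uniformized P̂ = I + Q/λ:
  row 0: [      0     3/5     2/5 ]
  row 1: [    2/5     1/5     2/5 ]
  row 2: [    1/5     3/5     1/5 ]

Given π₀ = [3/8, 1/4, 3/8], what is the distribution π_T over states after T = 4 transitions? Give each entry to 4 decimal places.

t=0: π = [0.3750, 0.2500, 0.3750]
t=1: π = [0.1750, 0.5000, 0.3250]
t=2: π = [0.2650, 0.4000, 0.3350]
t=3: π = [0.2270, 0.4400, 0.3330]
t=4: π = [0.2426, 0.4240, 0.3334]

π = [0.2426, 0.4240, 0.3334]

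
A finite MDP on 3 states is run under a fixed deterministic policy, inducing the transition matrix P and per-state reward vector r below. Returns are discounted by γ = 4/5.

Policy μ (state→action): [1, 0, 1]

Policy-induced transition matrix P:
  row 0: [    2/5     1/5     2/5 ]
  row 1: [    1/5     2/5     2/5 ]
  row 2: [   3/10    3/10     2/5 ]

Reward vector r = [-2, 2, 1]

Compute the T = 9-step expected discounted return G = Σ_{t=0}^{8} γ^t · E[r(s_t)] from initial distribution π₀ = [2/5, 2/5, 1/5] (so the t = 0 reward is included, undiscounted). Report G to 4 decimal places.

t=0: π = [0.4000, 0.4000, 0.2000], E[r] = 0.2000, γ^t·E[r] = 0.200000, running G = 0.200000
t=1: π = [0.3000, 0.3000, 0.4000], E[r] = 0.4000, γ^t·E[r] = 0.320000, running G = 0.520000
t=2: π = [0.3000, 0.3000, 0.4000], E[r] = 0.4000, γ^t·E[r] = 0.256000, running G = 0.776000
t=3: π = [0.3000, 0.3000, 0.4000], E[r] = 0.4000, γ^t·E[r] = 0.204800, running G = 0.980800
t=4: π = [0.3000, 0.3000, 0.4000], E[r] = 0.4000, γ^t·E[r] = 0.163840, running G = 1.144640
t=5: π = [0.3000, 0.3000, 0.4000], E[r] = 0.4000, γ^t·E[r] = 0.131072, running G = 1.275712
t=6: π = [0.3000, 0.3000, 0.4000], E[r] = 0.4000, γ^t·E[r] = 0.104858, running G = 1.380570
t=7: π = [0.3000, 0.3000, 0.4000], E[r] = 0.4000, γ^t·E[r] = 0.083886, running G = 1.464456
t=8: π = [0.3000, 0.3000, 0.4000], E[r] = 0.4000, γ^t·E[r] = 0.067109, running G = 1.531565

G = 1.5316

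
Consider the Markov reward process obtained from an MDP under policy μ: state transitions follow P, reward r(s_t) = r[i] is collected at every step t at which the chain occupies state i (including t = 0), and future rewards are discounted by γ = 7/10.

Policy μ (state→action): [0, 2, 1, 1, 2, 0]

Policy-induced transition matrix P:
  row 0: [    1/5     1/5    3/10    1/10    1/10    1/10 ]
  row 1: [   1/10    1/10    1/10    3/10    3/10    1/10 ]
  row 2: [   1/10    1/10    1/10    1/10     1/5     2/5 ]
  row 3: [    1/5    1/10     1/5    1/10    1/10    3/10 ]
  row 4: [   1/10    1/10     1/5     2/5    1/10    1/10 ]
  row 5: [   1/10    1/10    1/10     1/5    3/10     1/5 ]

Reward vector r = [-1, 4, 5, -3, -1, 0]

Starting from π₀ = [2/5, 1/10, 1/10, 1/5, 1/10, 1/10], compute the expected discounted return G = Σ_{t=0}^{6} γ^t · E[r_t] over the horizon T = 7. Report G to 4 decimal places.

G = 0.8810

t=0: π = [0.4000, 0.1000, 0.1000, 0.2000, 0.1000, 0.1000], E[r] = -0.2000, γ^t·E[r] = -0.200000, running G = -0.200000
t=1: π = [0.1600, 0.1400, 0.2100, 0.1600, 0.1500, 0.1800], E[r] = 0.8200, γ^t·E[r] = 0.574000, running G = 0.374000
t=2: π = [0.1320, 0.1160, 0.1630, 0.1910, 0.1850, 0.2130], E[r] = 0.3890, γ^t·E[r] = 0.190610, running G = 0.564610
t=3: π = [0.1323, 0.1132, 0.1640, 0.2000, 0.1821, 0.2084], E[r] = 0.3584, γ^t·E[r] = 0.122931, running G = 0.687541
t=4: π = [0.1332, 0.1132, 0.1647, 0.1981, 0.1807, 0.2100], E[r] = 0.3680, γ^t·E[r] = 0.088354, running G = 0.775896
t=5: π = [0.1331, 0.1133, 0.1645, 0.1979, 0.1811, 0.2100], E[r] = 0.3681, γ^t·E[r] = 0.061864, running G = 0.837759
t=6: π = [0.1331, 0.1133, 0.1645, 0.1980, 0.1811, 0.2099], E[r] = 0.3676, γ^t·E[r] = 0.043253, running G = 0.881013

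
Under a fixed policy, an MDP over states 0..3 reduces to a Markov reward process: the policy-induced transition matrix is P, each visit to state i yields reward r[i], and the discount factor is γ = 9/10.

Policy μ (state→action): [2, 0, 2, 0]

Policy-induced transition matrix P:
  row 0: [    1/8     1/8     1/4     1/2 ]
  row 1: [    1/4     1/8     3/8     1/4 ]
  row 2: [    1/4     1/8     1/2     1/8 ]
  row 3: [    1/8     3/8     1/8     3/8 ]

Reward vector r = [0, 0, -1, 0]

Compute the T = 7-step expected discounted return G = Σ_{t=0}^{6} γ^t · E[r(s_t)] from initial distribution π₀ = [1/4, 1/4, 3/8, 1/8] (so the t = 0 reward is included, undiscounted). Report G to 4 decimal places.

G = -1.7583

t=0: π = [0.2500, 0.2500, 0.3750, 0.1250], E[r] = -0.3750, γ^t·E[r] = -0.375000, running G = -0.375000
t=1: π = [0.2031, 0.1563, 0.3594, 0.2813], E[r] = -0.3594, γ^t·E[r] = -0.323438, running G = -0.698438
t=2: π = [0.1895, 0.1953, 0.3242, 0.2910], E[r] = -0.3242, γ^t·E[r] = -0.262617, running G = -0.961055
t=3: π = [0.1899, 0.1978, 0.3191, 0.2932], E[r] = -0.3191, γ^t·E[r] = -0.232618, running G = -1.193673
t=4: π = [0.1896, 0.1983, 0.3178, 0.2943], E[r] = -0.3178, γ^t·E[r] = -0.208535, running G = -1.402208
t=5: π = [0.1895, 0.1986, 0.3175, 0.2945], E[r] = -0.3175, γ^t·E[r] = -0.187461, running G = -1.589669
t=6: π = [0.1895, 0.1986, 0.3174, 0.2945], E[r] = -0.3174, γ^t·E[r] = -0.168669, running G = -1.758338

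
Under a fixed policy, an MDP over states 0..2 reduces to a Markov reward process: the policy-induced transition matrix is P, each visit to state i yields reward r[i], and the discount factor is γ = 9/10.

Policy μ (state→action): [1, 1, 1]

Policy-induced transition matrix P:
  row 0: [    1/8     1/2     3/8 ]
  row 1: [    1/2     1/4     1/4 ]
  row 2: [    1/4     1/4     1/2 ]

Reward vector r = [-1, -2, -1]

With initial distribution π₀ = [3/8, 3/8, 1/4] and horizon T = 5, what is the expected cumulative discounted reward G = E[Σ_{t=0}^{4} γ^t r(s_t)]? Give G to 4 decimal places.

t=0: π = [0.3750, 0.3750, 0.2500], E[r] = -1.3750, γ^t·E[r] = -1.375000, running G = -1.375000
t=1: π = [0.2969, 0.3438, 0.3594], E[r] = -1.3438, γ^t·E[r] = -1.209375, running G = -2.584375
t=2: π = [0.2988, 0.3242, 0.3770], E[r] = -1.3242, γ^t·E[r] = -1.072617, running G = -3.656992
t=3: π = [0.2937, 0.3247, 0.3816], E[r] = -1.3247, γ^t·E[r] = -0.965711, running G = -4.622704
t=4: π = [0.2945, 0.3234, 0.3821], E[r] = -1.3234, γ^t·E[r] = -0.868299, running G = -5.491003

G = -5.4910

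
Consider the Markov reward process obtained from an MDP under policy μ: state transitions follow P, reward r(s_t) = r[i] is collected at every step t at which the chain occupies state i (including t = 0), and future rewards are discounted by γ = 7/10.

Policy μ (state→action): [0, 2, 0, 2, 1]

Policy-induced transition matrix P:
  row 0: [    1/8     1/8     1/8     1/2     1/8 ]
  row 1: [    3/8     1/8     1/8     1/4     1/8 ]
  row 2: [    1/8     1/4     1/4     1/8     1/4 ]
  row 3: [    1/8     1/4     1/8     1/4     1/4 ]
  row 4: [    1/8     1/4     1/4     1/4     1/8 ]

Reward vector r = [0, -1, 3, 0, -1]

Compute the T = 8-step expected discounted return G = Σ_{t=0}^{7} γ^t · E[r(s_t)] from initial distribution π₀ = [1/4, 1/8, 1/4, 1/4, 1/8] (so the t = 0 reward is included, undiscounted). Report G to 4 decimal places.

t=0: π = [0.2500, 0.1250, 0.2500, 0.2500, 0.1250], E[r] = 0.5000, γ^t·E[r] = 0.500000, running G = 0.500000
t=1: π = [0.1563, 0.2031, 0.1719, 0.2813, 0.1875], E[r] = 0.1250, γ^t·E[r] = 0.087500, running G = 0.587500
t=2: π = [0.1758, 0.2051, 0.1699, 0.2676, 0.1816], E[r] = 0.1230, γ^t·E[r] = 0.060293, running G = 0.647793
t=3: π = [0.1763, 0.2024, 0.1689, 0.2727, 0.1797], E[r] = 0.1248, γ^t·E[r] = 0.042791, running G = 0.690584
t=4: π = [0.1756, 0.2027, 0.1686, 0.2729, 0.1802], E[r] = 0.1229, γ^t·E[r] = 0.029500, running G = 0.720084
t=5: π = [0.1757, 0.2027, 0.1686, 0.2728, 0.1802], E[r] = 0.1229, γ^t·E[r] = 0.020654, running G = 0.740737
t=6: π = [0.1757, 0.2027, 0.1686, 0.2728, 0.1802], E[r] = 0.1229, γ^t·E[r] = 0.014461, running G = 0.755198
t=7: π = [0.1757, 0.2027, 0.1686, 0.2728, 0.1802], E[r] = 0.1229, γ^t·E[r] = 0.010122, running G = 0.765320

G = 0.7653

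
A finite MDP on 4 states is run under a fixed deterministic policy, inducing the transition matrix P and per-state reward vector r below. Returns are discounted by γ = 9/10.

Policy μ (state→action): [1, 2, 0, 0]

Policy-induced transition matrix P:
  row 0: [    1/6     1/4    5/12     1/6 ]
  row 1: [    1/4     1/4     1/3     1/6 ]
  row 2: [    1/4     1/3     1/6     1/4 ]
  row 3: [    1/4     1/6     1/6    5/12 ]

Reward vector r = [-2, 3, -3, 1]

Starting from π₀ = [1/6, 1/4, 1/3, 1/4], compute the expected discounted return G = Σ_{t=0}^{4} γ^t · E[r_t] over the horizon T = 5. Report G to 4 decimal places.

t=0: π = [0.1667, 0.2500, 0.3333, 0.2500], E[r] = -0.3333, γ^t·E[r] = -0.333333, running G = -0.333333
t=1: π = [0.2361, 0.2569, 0.2500, 0.2569], E[r] = -0.1944, γ^t·E[r] = -0.175000, running G = -0.508333
t=2: π = [0.2303, 0.2494, 0.2685, 0.2517], E[r] = -0.2662, γ^t·E[r] = -0.215625, running G = -0.723958
t=3: π = [0.2308, 0.2514, 0.2658, 0.2520], E[r] = -0.2529, γ^t·E[r] = -0.184359, running G = -0.908318
t=4: π = [0.2308, 0.2512, 0.2663, 0.2518], E[r] = -0.2551, γ^t·E[r] = -0.167347, running G = -1.075665

G = -1.0757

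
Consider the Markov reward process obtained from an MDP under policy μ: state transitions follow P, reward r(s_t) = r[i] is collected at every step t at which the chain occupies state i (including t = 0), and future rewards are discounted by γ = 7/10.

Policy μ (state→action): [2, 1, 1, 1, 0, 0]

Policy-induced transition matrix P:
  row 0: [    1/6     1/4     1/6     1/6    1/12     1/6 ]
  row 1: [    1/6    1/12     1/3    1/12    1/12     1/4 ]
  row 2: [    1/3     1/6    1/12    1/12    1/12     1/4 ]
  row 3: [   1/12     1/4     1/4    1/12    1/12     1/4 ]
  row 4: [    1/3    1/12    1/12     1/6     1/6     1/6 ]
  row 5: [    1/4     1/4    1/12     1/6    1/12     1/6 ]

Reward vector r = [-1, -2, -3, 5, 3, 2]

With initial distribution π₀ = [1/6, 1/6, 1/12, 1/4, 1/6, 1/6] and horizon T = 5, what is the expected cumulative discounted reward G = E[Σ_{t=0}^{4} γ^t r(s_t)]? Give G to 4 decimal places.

G = 1.7165

t=0: π = [0.1667, 0.1667, 0.0833, 0.2500, 0.1667, 0.1667], E[r] = 1.3333, γ^t·E[r] = 1.333333, running G = 1.333333
t=1: π = [0.2014, 0.1875, 0.1806, 0.1250, 0.0972, 0.2083], E[r] = 0.2153, γ^t·E[r] = 0.150694, running G = 1.484028
t=2: π = [0.2199, 0.1875, 0.1678, 0.1256, 0.0914, 0.2078], E[r] = 0.2193, γ^t·E[r] = 0.107471, running G = 1.591499
t=3: π = [0.2167, 0.1895, 0.1695, 0.1266, 0.0910, 0.2067], E[r] = 0.2151, γ^t·E[r] = 0.073791, running G = 1.665289
t=4: π = [0.2167, 0.1891, 0.1699, 0.1262, 0.0909, 0.2071], E[r] = 0.2134, γ^t·E[r] = 0.051232, running G = 1.716521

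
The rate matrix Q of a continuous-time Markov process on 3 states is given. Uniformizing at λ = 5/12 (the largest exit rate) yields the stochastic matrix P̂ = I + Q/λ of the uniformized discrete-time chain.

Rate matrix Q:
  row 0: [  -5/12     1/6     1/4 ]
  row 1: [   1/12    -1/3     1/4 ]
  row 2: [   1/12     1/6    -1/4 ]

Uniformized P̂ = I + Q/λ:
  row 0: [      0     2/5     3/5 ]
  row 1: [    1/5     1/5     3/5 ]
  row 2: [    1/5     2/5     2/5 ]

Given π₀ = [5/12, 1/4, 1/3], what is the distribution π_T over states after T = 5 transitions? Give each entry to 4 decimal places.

π = [0.1666, 0.3334, 0.5001]

t=0: π = [0.4167, 0.2500, 0.3333]
t=1: π = [0.1167, 0.3500, 0.5333]
t=2: π = [0.1767, 0.3300, 0.4933]
t=3: π = [0.1647, 0.3340, 0.5013]
t=4: π = [0.1671, 0.3332, 0.4997]
t=5: π = [0.1666, 0.3334, 0.5001]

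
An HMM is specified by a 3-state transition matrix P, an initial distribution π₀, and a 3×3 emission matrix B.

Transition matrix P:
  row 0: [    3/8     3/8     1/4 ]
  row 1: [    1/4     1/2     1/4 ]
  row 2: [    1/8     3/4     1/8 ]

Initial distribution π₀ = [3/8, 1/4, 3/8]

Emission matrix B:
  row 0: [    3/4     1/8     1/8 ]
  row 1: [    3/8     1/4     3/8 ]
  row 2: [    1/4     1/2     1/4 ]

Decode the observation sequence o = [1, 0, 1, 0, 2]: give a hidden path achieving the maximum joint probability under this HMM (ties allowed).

path = [2, 1, 2, 1, 1]

t=0: δ = [4.688e-02, 6.250e-02, 1.875e-01]  (obs o_0=1)
t=1: δ = [1.758e-02, 5.273e-02, 5.859e-03]  ψ = [2, 2, 2]  (obs o_1=0)
t=2: δ = [1.648e-03, 6.592e-03, 6.592e-03]  ψ = [1, 1, 1]  (obs o_2=1)
t=3: δ = [1.236e-03, 1.854e-03, 4.120e-04]  ψ = [1, 2, 1]  (obs o_3=0)
t=4: δ = [5.794e-05, 3.476e-04, 1.159e-04]  ψ = [0, 1, 1]  (obs o_4=2)
backtrack: best end state = 1; path = [2, 1, 2, 1, 1]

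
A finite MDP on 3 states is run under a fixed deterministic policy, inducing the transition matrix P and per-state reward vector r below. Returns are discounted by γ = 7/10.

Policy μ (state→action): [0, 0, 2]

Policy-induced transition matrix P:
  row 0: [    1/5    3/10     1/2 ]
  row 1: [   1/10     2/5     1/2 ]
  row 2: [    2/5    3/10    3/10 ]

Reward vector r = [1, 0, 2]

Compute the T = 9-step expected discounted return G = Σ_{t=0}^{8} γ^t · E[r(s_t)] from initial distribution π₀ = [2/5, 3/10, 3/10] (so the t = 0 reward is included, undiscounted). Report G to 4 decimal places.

t=0: π = [0.4000, 0.3000, 0.3000], E[r] = 1.0000, γ^t·E[r] = 1.000000, running G = 1.000000
t=1: π = [0.2300, 0.3300, 0.4400], E[r] = 1.1100, γ^t·E[r] = 0.777000, running G = 1.777000
t=2: π = [0.2550, 0.3330, 0.4120], E[r] = 1.0790, γ^t·E[r] = 0.528710, running G = 2.305710
t=3: π = [0.2491, 0.3333, 0.4176], E[r] = 1.0843, γ^t·E[r] = 0.371915, running G = 2.677625
t=4: π = [0.2502, 0.3333, 0.4165], E[r] = 1.0832, γ^t·E[r] = 0.260064, running G = 2.937689
t=5: π = [0.2500, 0.3333, 0.4167], E[r] = 1.0834, γ^t·E[r] = 0.182082, running G = 3.119771
t=6: π = [0.2500, 0.3333, 0.4167], E[r] = 1.0833, γ^t·E[r] = 0.127452, running G = 3.247224
t=7: π = [0.2500, 0.3333, 0.4167], E[r] = 1.0833, γ^t·E[r] = 0.089217, running G = 3.336441
t=8: π = [0.2500, 0.3333, 0.4167], E[r] = 1.0833, γ^t·E[r] = 0.062452, running G = 3.398893

G = 3.3989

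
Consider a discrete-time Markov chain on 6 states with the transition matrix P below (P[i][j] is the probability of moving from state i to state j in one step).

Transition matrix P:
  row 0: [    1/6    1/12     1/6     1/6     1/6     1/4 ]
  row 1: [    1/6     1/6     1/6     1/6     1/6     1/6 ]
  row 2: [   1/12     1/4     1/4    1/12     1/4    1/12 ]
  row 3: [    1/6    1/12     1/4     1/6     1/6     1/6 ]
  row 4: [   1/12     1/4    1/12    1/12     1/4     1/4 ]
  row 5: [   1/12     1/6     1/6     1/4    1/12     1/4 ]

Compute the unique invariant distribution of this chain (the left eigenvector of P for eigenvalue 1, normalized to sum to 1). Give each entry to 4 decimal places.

π = [0.1206, 0.1739, 0.1793, 0.1528, 0.1806, 0.1929]

Balance equations π_j = Σ_i π_i·P[i][j]:
  π_0 = 1/6·π_0 + 1/6·π_1 + 1/12·π_2 + 1/6·π_3 + 1/12·π_4 + 1/12·π_5
  π_1 = 1/12·π_0 + 1/6·π_1 + 1/4·π_2 + 1/12·π_3 + 1/4·π_4 + 1/6·π_5
  π_2 = 1/6·π_0 + 1/6·π_1 + 1/4·π_2 + 1/4·π_3 + 1/12·π_4 + 1/6·π_5
  π_3 = 1/6·π_0 + 1/6·π_1 + 1/12·π_2 + 1/6·π_3 + 1/12·π_4 + 1/4·π_5
  π_4 = 1/6·π_0 + 1/6·π_1 + 1/4·π_2 + 1/6·π_3 + 1/4·π_4 + 1/12·π_5
  normalize: π_0 + π_1 + π_2 + π_3 + π_4 + π_5 = 1
Solving the linear system gives exactly π = [2986/24759, 205/1179, 4439/24759, 3782/24759, 4471/24759, 1592/8253].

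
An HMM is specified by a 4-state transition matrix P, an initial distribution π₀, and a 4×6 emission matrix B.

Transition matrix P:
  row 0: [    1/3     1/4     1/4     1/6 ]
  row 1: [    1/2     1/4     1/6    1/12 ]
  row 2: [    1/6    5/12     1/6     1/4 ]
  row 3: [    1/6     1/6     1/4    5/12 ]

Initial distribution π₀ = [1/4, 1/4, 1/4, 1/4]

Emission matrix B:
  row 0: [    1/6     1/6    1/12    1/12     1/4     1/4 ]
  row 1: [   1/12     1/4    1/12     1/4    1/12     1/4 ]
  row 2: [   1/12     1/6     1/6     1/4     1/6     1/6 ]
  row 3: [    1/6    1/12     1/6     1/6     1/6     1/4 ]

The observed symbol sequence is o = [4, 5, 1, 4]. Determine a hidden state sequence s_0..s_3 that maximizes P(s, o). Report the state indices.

path = [0, 0, 1, 0]

t=0: δ = [6.250e-02, 2.083e-02, 4.167e-02, 4.167e-02]  (obs o_0=4)
t=1: δ = [5.208e-03, 4.340e-03, 2.604e-03, 4.340e-03]  ψ = [0, 2, 0, 3]  (obs o_1=5)
t=2: δ = [3.617e-04, 3.255e-04, 2.170e-04, 1.507e-04]  ψ = [1, 0, 0, 3]  (obs o_2=1)
t=3: δ = [4.069e-05, 7.535e-06, 1.507e-05, 1.047e-05]  ψ = [1, 0, 0, 3]  (obs o_3=4)
backtrack: best end state = 0; path = [0, 0, 1, 0]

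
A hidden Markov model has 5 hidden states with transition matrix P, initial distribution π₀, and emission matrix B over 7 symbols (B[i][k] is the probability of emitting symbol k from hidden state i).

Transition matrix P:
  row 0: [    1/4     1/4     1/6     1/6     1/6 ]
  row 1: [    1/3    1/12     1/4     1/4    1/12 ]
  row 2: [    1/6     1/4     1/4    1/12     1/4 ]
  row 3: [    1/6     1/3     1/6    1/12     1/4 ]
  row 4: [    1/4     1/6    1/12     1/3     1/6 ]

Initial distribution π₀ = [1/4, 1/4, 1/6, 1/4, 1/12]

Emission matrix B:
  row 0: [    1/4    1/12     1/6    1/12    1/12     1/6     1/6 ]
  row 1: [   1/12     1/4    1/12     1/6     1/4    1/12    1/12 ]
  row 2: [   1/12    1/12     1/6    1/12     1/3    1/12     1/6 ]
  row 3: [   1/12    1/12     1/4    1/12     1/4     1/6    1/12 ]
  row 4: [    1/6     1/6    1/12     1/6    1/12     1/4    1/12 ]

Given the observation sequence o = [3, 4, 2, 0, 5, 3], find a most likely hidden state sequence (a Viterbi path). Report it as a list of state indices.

path = [1, 2, 2, 4, 3, 1]

t=0: δ = [2.083e-02, 4.167e-02, 1.389e-02, 2.083e-02, 1.389e-02]  (obs o_0=3)
t=1: δ = [1.157e-03, 1.736e-03, 3.472e-03, 2.604e-03, 4.340e-04]  ψ = [1, 3, 1, 1, 3]  (obs o_1=4)
t=2: δ = [9.645e-05, 7.234e-05, 1.447e-04, 1.085e-04, 7.234e-05]  ψ = [1, 2, 2, 1, 2]  (obs o_2=2)
t=3: δ = [6.028e-06, 3.014e-06, 3.014e-06, 2.009e-06, 6.028e-06]  ψ = [0, 2, 2, 4, 2]  (obs o_3=0)
t=4: δ = [2.512e-07, 1.256e-07, 8.372e-08, 3.349e-07, 2.512e-07]  ψ = [0, 0, 0, 4, 0]  (obs o_4=5)
t=5: δ = [5.233e-09, 1.861e-08, 4.651e-09, 6.977e-09, 1.395e-08]  ψ = [0, 3, 3, 4, 3]  (obs o_5=3)
backtrack: best end state = 1; path = [1, 2, 2, 4, 3, 1]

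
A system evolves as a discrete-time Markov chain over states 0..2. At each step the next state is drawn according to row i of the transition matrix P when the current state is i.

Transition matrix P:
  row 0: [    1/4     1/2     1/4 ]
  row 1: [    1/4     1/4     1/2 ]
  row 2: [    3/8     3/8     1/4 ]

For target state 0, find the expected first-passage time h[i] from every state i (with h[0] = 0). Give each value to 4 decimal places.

h = [0.0000, 3.3333, 3.0000]

First-step conditioning: h[0] = 0; for i ≠ 0, h[i] = 1 + Σ_k P[i][k]·h[k].
  h[1] = 1 + 1/4·h[1] + 1/2·h[2]
  h[2] = 1 + 3/8·h[1] + 1/4·h[2]
Solving the 2×2 linear system over states ≠ 0 gives exactly h = [0, 10/3, 3] (h[0] = 0 is the target).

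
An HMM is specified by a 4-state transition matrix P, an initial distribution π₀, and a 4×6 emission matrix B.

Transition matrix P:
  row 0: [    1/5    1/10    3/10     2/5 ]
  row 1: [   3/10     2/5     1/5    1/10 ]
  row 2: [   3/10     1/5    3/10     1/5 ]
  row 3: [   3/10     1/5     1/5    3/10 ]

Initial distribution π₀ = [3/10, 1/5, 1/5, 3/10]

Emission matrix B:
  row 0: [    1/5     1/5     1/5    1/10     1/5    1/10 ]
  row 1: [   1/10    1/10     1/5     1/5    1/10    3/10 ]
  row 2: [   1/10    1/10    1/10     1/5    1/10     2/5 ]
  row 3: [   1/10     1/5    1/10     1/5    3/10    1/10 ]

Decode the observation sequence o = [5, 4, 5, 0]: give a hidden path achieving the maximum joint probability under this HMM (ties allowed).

path = [2, 0, 2, 0]

t=0: δ = [3.000e-02, 6.000e-02, 8.000e-02, 3.000e-02]  (obs o_0=5)
t=1: δ = [4.800e-03, 2.400e-03, 2.400e-03, 4.800e-03]  ψ = [2, 1, 2, 2]  (obs o_1=4)
t=2: δ = [1.440e-04, 2.880e-04, 5.760e-04, 1.920e-04]  ψ = [3, 1, 0, 0]  (obs o_2=5)
t=3: δ = [3.456e-05, 1.152e-05, 1.728e-05, 1.152e-05]  ψ = [2, 1, 2, 2]  (obs o_3=0)
backtrack: best end state = 0; path = [2, 0, 2, 0]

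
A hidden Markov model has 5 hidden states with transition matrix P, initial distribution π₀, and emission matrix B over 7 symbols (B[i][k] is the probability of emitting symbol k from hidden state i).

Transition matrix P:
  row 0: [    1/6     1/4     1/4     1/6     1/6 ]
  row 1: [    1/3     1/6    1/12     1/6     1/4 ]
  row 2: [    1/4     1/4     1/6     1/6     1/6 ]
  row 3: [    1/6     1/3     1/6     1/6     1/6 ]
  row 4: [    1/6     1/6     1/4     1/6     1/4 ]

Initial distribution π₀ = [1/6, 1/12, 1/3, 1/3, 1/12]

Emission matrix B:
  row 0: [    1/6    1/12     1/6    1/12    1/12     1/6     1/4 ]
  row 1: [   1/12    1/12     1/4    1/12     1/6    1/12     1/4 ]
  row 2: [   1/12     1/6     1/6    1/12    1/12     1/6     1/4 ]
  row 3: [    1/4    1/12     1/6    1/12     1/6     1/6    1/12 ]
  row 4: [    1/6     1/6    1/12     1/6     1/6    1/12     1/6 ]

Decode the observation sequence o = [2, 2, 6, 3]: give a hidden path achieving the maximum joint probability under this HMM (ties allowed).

path = [3, 1, 0, 4]

t=0: δ = [2.778e-02, 2.083e-02, 5.556e-02, 5.556e-02, 6.944e-03]  (obs o_0=2)
t=1: δ = [2.315e-03, 4.630e-03, 1.543e-03, 1.543e-03, 7.716e-04]  ψ = [2, 3, 2, 2, 2]  (obs o_1=2)
t=2: δ = [3.858e-04, 1.929e-04, 1.447e-04, 6.430e-05, 1.929e-04]  ψ = [1, 1, 0, 1, 1]  (obs o_2=6)
t=3: δ = [5.358e-06, 8.038e-06, 8.038e-06, 5.358e-06, 1.072e-05]  ψ = [0, 0, 0, 0, 0]  (obs o_3=3)
backtrack: best end state = 4; path = [3, 1, 0, 4]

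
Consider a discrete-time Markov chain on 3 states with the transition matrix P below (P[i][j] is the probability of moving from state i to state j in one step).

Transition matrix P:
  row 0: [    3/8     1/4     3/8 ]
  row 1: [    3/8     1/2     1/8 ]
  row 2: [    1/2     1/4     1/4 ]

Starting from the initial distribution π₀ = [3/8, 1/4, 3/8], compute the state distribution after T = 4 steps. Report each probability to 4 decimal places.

π = [0.4075, 0.3330, 0.2595]

t=0: π = [0.3750, 0.2500, 0.3750]
t=1: π = [0.4219, 0.3125, 0.2656]
t=2: π = [0.4082, 0.3281, 0.2637]
t=3: π = [0.4080, 0.3320, 0.2600]
t=4: π = [0.4075, 0.3330, 0.2595]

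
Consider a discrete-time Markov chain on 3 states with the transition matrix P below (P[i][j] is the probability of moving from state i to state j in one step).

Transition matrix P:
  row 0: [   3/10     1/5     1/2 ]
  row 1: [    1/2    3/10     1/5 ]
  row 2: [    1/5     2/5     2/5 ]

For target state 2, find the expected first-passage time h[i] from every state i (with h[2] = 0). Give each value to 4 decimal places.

h = [2.3077, 3.0769, 0.0000]

First-step conditioning: h[2] = 0; for i ≠ 2, h[i] = 1 + Σ_k P[i][k]·h[k].
  h[0] = 1 + 3/10·h[0] + 1/5·h[1]
  h[1] = 1 + 1/2·h[0] + 3/10·h[1]
Solving the 2×2 linear system over states ≠ 2 gives exactly h = [30/13, 40/13, 0] (h[2] = 0 is the target).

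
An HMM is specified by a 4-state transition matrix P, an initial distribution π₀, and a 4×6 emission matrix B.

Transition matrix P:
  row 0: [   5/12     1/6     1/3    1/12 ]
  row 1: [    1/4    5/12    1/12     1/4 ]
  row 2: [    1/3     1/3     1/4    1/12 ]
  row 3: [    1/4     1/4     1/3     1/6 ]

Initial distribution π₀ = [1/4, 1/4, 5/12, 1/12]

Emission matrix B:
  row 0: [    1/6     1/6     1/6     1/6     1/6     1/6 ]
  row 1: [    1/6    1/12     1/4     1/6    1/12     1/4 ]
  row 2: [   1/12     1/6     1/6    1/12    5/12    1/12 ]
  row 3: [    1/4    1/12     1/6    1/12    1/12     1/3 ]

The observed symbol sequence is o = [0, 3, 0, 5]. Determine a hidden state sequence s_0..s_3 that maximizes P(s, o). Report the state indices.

t=0: δ = [4.167e-02, 4.167e-02, 3.472e-02, 2.083e-02]  (obs o_0=0)
t=1: δ = [2.894e-03, 2.894e-03, 1.157e-03, 8.681e-04]  ψ = [0, 1, 0, 1]  (obs o_1=3)
t=2: δ = [2.009e-04, 2.009e-04, 8.038e-05, 1.808e-04]  ψ = [0, 1, 0, 1]  (obs o_2=0)
t=3: δ = [1.395e-05, 2.093e-05, 5.582e-06, 1.674e-05]  ψ = [0, 1, 0, 1]  (obs o_3=5)
backtrack: best end state = 1; path = [1, 1, 1, 1]

path = [1, 1, 1, 1]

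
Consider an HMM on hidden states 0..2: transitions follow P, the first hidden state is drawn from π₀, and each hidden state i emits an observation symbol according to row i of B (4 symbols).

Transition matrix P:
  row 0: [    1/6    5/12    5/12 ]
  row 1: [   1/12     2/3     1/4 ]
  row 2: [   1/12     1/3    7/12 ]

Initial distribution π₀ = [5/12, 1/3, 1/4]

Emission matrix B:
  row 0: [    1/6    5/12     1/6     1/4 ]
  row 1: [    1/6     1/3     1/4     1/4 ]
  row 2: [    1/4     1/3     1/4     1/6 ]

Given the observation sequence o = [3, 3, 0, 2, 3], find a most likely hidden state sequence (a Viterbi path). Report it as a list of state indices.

t=0: δ = [1.042e-01, 8.333e-02, 4.167e-02]  (obs o_0=3)
t=1: δ = [4.340e-03, 1.389e-02, 7.234e-03]  ψ = [0, 1, 0]  (obs o_1=3)
t=2: δ = [1.929e-04, 1.543e-03, 1.055e-03]  ψ = [1, 1, 2]  (obs o_2=0)
t=3: δ = [2.143e-05, 2.572e-04, 1.538e-04]  ψ = [1, 1, 2]  (obs o_3=2)
t=4: δ = [5.358e-06, 4.287e-05, 1.496e-05]  ψ = [1, 1, 2]  (obs o_4=3)
backtrack: best end state = 1; path = [1, 1, 1, 1, 1]

path = [1, 1, 1, 1, 1]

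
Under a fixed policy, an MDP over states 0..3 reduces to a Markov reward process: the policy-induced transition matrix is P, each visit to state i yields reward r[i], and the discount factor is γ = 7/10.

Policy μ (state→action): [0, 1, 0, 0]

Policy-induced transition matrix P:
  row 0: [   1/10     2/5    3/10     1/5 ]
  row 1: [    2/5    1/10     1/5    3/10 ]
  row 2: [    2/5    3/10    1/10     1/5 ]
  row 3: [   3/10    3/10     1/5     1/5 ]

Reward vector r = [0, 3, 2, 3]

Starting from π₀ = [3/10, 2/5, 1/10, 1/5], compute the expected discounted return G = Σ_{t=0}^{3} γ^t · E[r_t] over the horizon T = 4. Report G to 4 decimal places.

t=0: π = [0.3000, 0.4000, 0.1000, 0.2000], E[r] = 2.0000, γ^t·E[r] = 2.000000, running G = 2.000000
t=1: π = [0.2900, 0.2500, 0.2200, 0.2400], E[r] = 1.9100, γ^t·E[r] = 1.337000, running G = 3.337000
t=2: π = [0.2890, 0.2790, 0.2070, 0.2250], E[r] = 1.9260, γ^t·E[r] = 0.943740, running G = 4.280740
t=3: π = [0.2908, 0.2731, 0.2082, 0.2279], E[r] = 1.9194, γ^t·E[r] = 0.658354, running G = 4.939094

G = 4.9391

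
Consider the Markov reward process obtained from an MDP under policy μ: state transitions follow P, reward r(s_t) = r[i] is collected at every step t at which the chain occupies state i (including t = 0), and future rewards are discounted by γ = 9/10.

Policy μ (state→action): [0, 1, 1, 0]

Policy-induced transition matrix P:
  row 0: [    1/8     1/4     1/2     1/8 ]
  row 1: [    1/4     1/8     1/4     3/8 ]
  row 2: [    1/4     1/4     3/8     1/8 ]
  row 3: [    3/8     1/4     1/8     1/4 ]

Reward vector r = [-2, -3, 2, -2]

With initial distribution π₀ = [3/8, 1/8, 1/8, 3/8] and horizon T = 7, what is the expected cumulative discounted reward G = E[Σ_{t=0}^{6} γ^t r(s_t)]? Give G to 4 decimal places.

t=0: π = [0.3750, 0.1250, 0.1250, 0.3750], E[r] = -1.6250, γ^t·E[r] = -1.625000, running G = -1.625000
t=1: π = [0.2500, 0.2344, 0.3125, 0.2031], E[r] = -0.9844, γ^t·E[r] = -0.885938, running G = -2.510938
t=2: π = [0.2441, 0.2207, 0.3262, 0.2090], E[r] = -0.9160, γ^t·E[r] = -0.741973, running G = -3.252910
t=3: π = [0.2456, 0.2224, 0.3257, 0.2063], E[r] = -0.9197, γ^t·E[r] = -0.670445, running G = -3.923355
t=4: π = [0.2451, 0.2222, 0.3263, 0.2064], E[r] = -0.9169, γ^t·E[r] = -0.601579, running G = -4.524934
t=5: π = [0.2452, 0.2222, 0.3263, 0.2063], E[r] = -0.9172, γ^t·E[r] = -0.541581, running G = -5.066514
t=6: π = [0.2451, 0.2222, 0.3263, 0.2063], E[r] = -0.9171, γ^t·E[r] = -0.487385, running G = -5.553900

G = -5.5539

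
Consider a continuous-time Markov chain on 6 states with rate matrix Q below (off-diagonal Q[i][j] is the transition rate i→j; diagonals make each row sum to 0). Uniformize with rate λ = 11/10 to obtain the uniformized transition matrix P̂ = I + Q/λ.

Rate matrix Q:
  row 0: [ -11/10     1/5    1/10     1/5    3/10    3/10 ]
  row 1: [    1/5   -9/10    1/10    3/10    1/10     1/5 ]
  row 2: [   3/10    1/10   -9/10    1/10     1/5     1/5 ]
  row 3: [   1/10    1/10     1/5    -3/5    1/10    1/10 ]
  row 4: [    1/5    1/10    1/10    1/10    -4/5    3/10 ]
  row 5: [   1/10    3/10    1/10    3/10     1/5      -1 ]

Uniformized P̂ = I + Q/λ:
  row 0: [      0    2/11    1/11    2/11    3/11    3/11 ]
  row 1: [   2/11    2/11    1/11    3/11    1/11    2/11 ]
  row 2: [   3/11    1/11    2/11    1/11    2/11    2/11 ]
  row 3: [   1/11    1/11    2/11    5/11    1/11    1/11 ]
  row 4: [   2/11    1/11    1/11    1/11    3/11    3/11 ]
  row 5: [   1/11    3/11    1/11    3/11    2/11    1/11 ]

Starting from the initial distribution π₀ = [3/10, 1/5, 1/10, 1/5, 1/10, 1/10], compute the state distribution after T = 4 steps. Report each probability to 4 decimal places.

t=0: π = [0.3000, 0.2000, 0.1000, 0.2000, 0.1000, 0.1000]
t=1: π = [0.1091, 0.1545, 0.1182, 0.2455, 0.1818, 0.1909]
t=2: π = [0.1331, 0.1496, 0.1240, 0.2529, 0.1719, 0.1686]
t=3: π = [0.1306, 0.1473, 0.1252, 0.2528, 0.1730, 0.1712]
t=4: π = [0.1309, 0.1473, 0.1253, 0.2526, 0.1730, 0.1709]

π = [0.1309, 0.1473, 0.1253, 0.2526, 0.1730, 0.1709]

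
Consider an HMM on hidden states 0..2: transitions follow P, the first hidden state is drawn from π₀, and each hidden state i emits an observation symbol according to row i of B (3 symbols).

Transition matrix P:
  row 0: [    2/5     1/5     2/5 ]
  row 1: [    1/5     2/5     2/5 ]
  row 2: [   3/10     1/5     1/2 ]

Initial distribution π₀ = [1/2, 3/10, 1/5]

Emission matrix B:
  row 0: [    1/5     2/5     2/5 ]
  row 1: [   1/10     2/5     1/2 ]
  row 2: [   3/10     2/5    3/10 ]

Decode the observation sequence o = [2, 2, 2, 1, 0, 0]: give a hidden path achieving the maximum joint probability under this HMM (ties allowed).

path = [1, 1, 1, 2, 2, 2]

t=0: δ = [2.000e-01, 1.500e-01, 6.000e-02]  (obs o_0=2)
t=1: δ = [3.200e-02, 3.000e-02, 2.400e-02]  ψ = [0, 1, 0]  (obs o_1=2)
t=2: δ = [5.120e-03, 6.000e-03, 3.840e-03]  ψ = [0, 1, 0]  (obs o_2=2)
t=3: δ = [8.192e-04, 9.600e-04, 9.600e-04]  ψ = [0, 1, 1]  (obs o_3=1)
t=4: δ = [6.554e-05, 3.840e-05, 1.440e-04]  ψ = [0, 1, 2]  (obs o_4=0)
t=5: δ = [8.640e-06, 2.880e-06, 2.160e-05]  ψ = [2, 2, 2]  (obs o_5=0)
backtrack: best end state = 2; path = [1, 1, 1, 2, 2, 2]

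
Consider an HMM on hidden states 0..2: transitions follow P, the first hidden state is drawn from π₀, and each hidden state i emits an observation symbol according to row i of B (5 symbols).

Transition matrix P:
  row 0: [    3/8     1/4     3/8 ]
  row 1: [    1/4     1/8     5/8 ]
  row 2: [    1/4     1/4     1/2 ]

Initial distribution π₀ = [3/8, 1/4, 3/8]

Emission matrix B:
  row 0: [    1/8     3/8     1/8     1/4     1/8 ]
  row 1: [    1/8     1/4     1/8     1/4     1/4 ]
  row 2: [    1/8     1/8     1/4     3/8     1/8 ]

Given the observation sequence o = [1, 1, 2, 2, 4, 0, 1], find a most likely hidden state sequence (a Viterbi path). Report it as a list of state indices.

t=0: δ = [1.406e-01, 6.250e-02, 4.688e-02]  (obs o_0=1)
t=1: δ = [1.978e-02, 8.789e-03, 6.592e-03]  ψ = [0, 0, 0]  (obs o_1=1)
t=2: δ = [9.270e-04, 6.180e-04, 1.854e-03]  ψ = [0, 0, 0]  (obs o_2=2)
t=3: δ = [5.794e-05, 5.794e-05, 2.317e-04]  ψ = [2, 2, 2]  (obs o_3=2)
t=4: δ = [7.242e-06, 1.448e-05, 1.448e-05]  ψ = [2, 2, 2]  (obs o_4=4)
t=5: δ = [4.526e-07, 4.526e-07, 1.132e-06]  ψ = [1, 2, 1]  (obs o_5=0)
t=6: δ = [1.061e-07, 7.072e-08, 7.072e-08]  ψ = [2, 2, 2]  (obs o_6=1)
backtrack: best end state = 0; path = [0, 0, 2, 2, 1, 2, 0]

path = [0, 0, 2, 2, 1, 2, 0]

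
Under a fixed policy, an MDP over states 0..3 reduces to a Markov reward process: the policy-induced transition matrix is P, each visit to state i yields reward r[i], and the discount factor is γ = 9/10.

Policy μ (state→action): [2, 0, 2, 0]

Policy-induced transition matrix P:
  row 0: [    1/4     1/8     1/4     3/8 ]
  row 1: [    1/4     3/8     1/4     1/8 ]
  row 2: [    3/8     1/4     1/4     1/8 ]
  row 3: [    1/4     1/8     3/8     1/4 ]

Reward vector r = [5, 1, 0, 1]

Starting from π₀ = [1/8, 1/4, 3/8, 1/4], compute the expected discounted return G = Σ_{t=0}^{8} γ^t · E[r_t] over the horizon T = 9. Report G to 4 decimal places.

t=0: π = [0.1250, 0.2500, 0.3750, 0.2500], E[r] = 1.1250, γ^t·E[r] = 1.125000, running G = 1.125000
t=1: π = [0.2969, 0.2344, 0.2813, 0.1875], E[r] = 1.9063, γ^t·E[r] = 1.715625, running G = 2.840625
t=2: π = [0.2852, 0.2188, 0.2734, 0.2227], E[r] = 1.8672, γ^t·E[r] = 1.512422, running G = 4.353047
t=3: π = [0.2842, 0.2139, 0.2778, 0.2241], E[r] = 1.8589, γ^t·E[r] = 1.355128, running G = 5.708175
t=4: π = [0.2847, 0.2132, 0.2780, 0.2241], E[r] = 1.8609, γ^t·E[r] = 1.220937, running G = 6.929112
t=5: π = [0.2848, 0.2131, 0.2780, 0.2242], E[r] = 1.8610, γ^t·E[r] = 1.098902, running G = 8.028014
t=6: π = [0.2848, 0.2130, 0.2780, 0.2242], E[r] = 1.8610, γ^t·E[r] = 0.989001, running G = 9.017015
t=7: π = [0.2848, 0.2130, 0.2780, 0.2242], E[r] = 1.8610, γ^t·E[r] = 0.890104, running G = 9.907119
t=8: π = [0.2848, 0.2130, 0.2780, 0.2242], E[r] = 1.8610, γ^t·E[r] = 0.801094, running G = 10.708213

G = 10.7082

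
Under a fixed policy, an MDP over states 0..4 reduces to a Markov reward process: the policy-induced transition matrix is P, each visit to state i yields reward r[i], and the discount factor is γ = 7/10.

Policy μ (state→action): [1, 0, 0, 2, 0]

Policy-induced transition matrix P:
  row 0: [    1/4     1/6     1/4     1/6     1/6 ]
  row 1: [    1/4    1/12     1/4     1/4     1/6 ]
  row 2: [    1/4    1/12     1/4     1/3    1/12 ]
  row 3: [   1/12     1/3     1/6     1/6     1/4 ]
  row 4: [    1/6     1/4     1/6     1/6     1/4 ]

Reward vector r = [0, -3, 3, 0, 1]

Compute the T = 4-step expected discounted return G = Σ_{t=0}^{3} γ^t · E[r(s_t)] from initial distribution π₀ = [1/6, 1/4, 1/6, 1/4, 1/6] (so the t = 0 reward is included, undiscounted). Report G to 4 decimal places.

G = 0.3375

t=0: π = [0.1667, 0.2500, 0.1667, 0.2500, 0.1667], E[r] = -0.0833, γ^t·E[r] = -0.083333, running G = -0.083333
t=1: π = [0.1944, 0.1875, 0.2153, 0.2153, 0.1875], E[r] = 0.2708, γ^t·E[r] = 0.189583, running G = 0.106250
t=2: π = [0.1985, 0.1846, 0.2164, 0.2182, 0.1823], E[r] = 0.2778, γ^t·E[r] = 0.136111, running G = 0.242361
t=3: π = [0.1984, 0.1848, 0.2166, 0.2181, 0.1820], E[r] = 0.2775, γ^t·E[r] = 0.095179, running G = 0.337540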